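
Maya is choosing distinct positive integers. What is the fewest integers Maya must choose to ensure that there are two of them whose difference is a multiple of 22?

23

Integers whose pairwise differences are multiples of 22 are exactly those sharing a remainder mod 22. By the pigeonhole principle, the 22 residue classes mod 22 are the pigeonholes.
With 22 integers one could put 1 in each residue class and have no class reach 2.
The 23rd integer pushes some class to 2, so 22·1 + 1 = 23.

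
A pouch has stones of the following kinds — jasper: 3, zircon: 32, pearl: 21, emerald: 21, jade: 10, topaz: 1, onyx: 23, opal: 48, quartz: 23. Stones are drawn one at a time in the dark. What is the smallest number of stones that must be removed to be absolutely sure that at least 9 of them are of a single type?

By the pigeonhole principle, put each drawn stone into a box by type. The largest draw with every box below 9 takes min(count, 8) from each type; types with fewer than 8 contribute all they have.
Σ min(cᵢ, 8) = 3 + 8 + 8 + 8 + 8 + 1 + 8 + 8 + 8 = 60.
Draw number 60 + 1 = 61 must push one box to 9.

61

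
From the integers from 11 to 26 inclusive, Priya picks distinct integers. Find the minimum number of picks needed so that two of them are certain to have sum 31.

12

Group the elements by complementary pair {x, 31−x}: {11,20}, {12,19}, {13,18}, …, giving 5 two-element pairs and 6 integers whose partner 31−x falls outside [11,26].
Treating each of those 11 groups as a pigeonhole, one can pick one integer per group — 11 integers — with no two summing to 31.
The 12th integer lands in an occupied pair, forcing a sum of 31.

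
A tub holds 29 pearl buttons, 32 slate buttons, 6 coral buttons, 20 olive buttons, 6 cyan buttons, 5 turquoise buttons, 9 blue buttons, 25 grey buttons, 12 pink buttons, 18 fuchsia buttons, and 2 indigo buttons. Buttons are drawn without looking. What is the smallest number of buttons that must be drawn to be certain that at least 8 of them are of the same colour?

69

Put each drawn button into a box by colour. The largest draw with every box below 8 takes min(count, 7) from each colour; colours with fewer than 7 contribute all they have.
Σ min(cᵢ, 7) = 7 + 7 + 6 + 7 + 6 + 5 + 7 + 7 + 7 + 7 + 2 = 68.
Draw number 68 + 1 = 69 must push one box to 8.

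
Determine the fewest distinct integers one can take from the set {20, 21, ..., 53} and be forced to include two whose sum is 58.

26

Two chosen integers sum to 58 exactly when both halves of some pair {x, 58−x} with 20 ≤ x ≤ 58−x ≤ 38 are chosen — 9 such pairs.
The remaining 16 elements (those with no distinct partner in range) can never complete a 58-sum, so the worst case takes all of them and one from each pair: 16 + 9 = 25.
By pigeonhole, the 26th integer has to be the second member of some pair, so 25 + 1 = 26.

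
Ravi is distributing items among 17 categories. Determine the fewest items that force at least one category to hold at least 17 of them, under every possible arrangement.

273

With 272 items one could put exactly 16 in each of the 17 categories, and no category would reach 17.
One more item must land in a category that already has 16, giving it 17.
So 17 × 16 + 1 = 273 items are required.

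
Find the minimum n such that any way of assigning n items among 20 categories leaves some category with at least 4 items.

61

With 60 items one could put exactly 3 in each of the 20 categories, and no category would reach 4.
By pigeonhole, one more item must land in a category that already has 3, giving it 4.
So 20 × 3 + 1 = 61 items are required.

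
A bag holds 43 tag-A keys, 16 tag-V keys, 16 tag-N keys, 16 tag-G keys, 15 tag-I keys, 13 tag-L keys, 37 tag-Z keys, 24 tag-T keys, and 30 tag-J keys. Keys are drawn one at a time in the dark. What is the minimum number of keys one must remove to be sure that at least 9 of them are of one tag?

73

An adversary could hand out at most 8 keys per tag: 8 + 8 + 8 + 8 + 8 + 8 + 8 + 8 + 8 = 72 keys and still no tag has 9.
One more key lands in a tag already at 8, so 73 draws are enough and 72 are not.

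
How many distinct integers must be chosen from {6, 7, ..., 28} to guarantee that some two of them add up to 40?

16

Group the elements by complementary pair {x, 40−x}: {12,28}, {13,27}, {14,26}, …, giving 8 two-element pairs, the single value 20 (it cannot pair with itself since the integers are distinct), and 6 integers whose partner 40−x falls outside [6,28].
Treating each of those 15 groups as a pigeonhole, one can pick one integer per group — 15 integers — with no two summing to 40.
The 16th integer lands in an occupied pair, forcing a sum of 40.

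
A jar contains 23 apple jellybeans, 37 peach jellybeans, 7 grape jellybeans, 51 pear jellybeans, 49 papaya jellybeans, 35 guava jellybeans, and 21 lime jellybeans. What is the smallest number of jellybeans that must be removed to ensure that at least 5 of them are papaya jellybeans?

In the worst case for collecting papaya jellybeans, every non-papaya jellybean comes out first.
There are 23 + 37 + 7 + 51 + 35 + 21 = 174 non-papaya jellybeans altogether.
After those, each further jellybean must be papaya, so 174 + 5 = 179 draws guarantee 5 papaya jellybeans.

179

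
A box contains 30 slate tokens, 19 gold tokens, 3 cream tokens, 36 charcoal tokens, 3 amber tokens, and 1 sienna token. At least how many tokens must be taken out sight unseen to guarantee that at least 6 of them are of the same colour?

23

By the pigeonhole principle, put each drawn token into a box by colour. The largest draw with every box below 6 takes min(count, 5) from each colour; colours with fewer than 5 contribute all they have.
Σ min(cᵢ, 5) = 5 + 5 + 3 + 5 + 3 + 1 = 22.
Draw number 22 + 1 = 23 must push one box to 6.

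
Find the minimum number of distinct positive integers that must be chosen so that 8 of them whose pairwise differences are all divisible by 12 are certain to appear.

85

Integers whose pairwise differences are multiples of 12 are exactly those sharing a remainder mod 12. The 12 residue classes mod 12 are the pigeonholes.
With 84 integers one could put 7 in each residue class and have no class reach 8.
The 85th integer pushes some class to 8, so 12·7 + 1 = 85.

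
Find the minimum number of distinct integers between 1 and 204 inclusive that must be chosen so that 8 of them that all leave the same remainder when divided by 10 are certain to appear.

By pigeonhole, the 10 residue classes mod 10 are the pigeonholes.
With 70 integers one could put 7 in each residue class and have no class reach 8.
The 71st integer pushes some class to 8, so 10·7 + 1 = 71.

71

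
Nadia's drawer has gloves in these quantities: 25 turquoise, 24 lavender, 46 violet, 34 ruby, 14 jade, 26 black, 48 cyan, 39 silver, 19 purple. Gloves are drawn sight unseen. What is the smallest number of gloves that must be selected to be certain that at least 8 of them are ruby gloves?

249

In the worst case for collecting ruby gloves, every non-ruby glove comes out first.
There are 25 + 24 + 46 + 14 + 26 + 48 + 39 + 19 = 241 non-ruby gloves altogether.
After those, each further glove must be ruby, so 241 + 8 = 249 draws guarantee 8 ruby gloves.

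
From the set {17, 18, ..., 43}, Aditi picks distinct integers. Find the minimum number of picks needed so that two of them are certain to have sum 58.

16

Two chosen integers sum to 58 exactly when both halves of some pair {x, 58−x} with 17 ≤ x ≤ 58−x ≤ 41 are chosen — 12 such pairs.
The remaining 3 elements (those with no distinct partner in range) can never complete a 58-sum, so the worst case takes all of them and one from each pair: 3 + 12 = 15.
Pigeonhole: the 16th integer has to be the second member of some pair, so 15 + 1 = 16.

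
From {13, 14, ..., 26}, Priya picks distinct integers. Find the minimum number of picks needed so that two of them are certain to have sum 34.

11

Two chosen integers sum to 34 exactly when both halves of some pair {x, 34−x} with 13 ≤ x ≤ 34−x ≤ 21 are chosen — 4 such pairs.
The remaining 6 elements (those with no distinct partner in range) can never complete a 34-sum, so the worst case takes all of them and one from each pair: 6 + 4 = 10.
The 11th integer has to be the second member of some pair, so 10 + 1 = 11.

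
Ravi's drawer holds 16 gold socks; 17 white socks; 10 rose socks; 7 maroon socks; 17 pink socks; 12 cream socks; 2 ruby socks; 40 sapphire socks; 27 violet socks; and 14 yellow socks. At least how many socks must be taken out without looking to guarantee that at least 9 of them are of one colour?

74

By the pigeonhole principle, put each drawn sock into a box by colour. The largest draw with every box below 9 takes min(count, 8) from each colour; colours with fewer than 8 contribute all they have.
Σ min(cᵢ, 8) = 8 + 8 + 8 + 7 + 8 + 8 + 2 + 8 + 8 + 8 = 73.
Draw number 73 + 1 = 74 must push one box to 9.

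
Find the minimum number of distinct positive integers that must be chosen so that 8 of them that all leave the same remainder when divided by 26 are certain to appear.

By the pigeonhole principle, the 26 residue classes mod 26 are the pigeonholes.
With 182 integers one could put 7 in each residue class and have no class reach 8.
The 183rd integer pushes some class to 8, so 26·7 + 1 = 183.

183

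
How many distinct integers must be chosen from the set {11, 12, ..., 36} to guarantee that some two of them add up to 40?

18

A set avoiding the sum 40 can contain at most one of each pair {x, 40−x}, plus the 8 elements whose complement lies outside the range or equal to its own complement.
The integers 20, …, 36 (17 of them) are such a set: any two sum to at least 20+21 = 41 > 40.
Pigeonhole: any 18th integer completes one of the 9 pairs, so 18 choices force a sum of 40.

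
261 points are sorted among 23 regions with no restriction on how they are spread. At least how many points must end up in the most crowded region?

By the pigeonhole principle, the 23 regions are the holes and the 261 points are the pigeons.
If every region held at most 11 points, the total would be at most 23 × 11 = 253, which is less than 261.
So some region holds at least ⌈261/23⌉ = 12 points.

12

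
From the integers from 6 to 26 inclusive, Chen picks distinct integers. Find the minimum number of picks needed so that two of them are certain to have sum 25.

15

A set avoiding the sum 25 can contain at most one of each pair {x, 25−x}, plus the 7 elements whose complement lies outside the range.
The integers 13, …, 26 (14 of them) are such a set: any two sum to at least 13+14 = 27 > 25.
By pigeonhole, any 15th integer completes one of the 7 pairs, so 15 choices force a sum of 25.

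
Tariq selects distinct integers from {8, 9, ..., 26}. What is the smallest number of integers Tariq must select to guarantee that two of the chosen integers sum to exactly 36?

Two chosen integers sum to 36 exactly when both halves of some pair {x, 36−x} with 10 ≤ x ≤ 36−x ≤ 26 are chosen — 8 such pairs.
The remaining 3 elements (those with no distinct partner in range) can never complete a 36-sum, so the worst case takes all of them and one from each pair: 3 + 8 = 11.
By pigeonhole, the 12th integer has to be the second member of some pair, so 11 + 1 = 12.

12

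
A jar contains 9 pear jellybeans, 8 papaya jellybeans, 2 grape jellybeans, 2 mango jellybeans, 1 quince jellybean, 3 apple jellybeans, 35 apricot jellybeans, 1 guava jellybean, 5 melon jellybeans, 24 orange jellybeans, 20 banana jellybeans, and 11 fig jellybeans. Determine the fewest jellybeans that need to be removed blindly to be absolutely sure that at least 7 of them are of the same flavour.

An adversary could hand out at most 6 jellybeans per flavour (6 flavours run out sooner): 6 + 6 + 2 + 2 + 1 + 3 + 6 + 1 + 5 + 6 + 6 + 6 = 50 jellybeans and still no flavour has 7.
By pigeonhole, one more jellybean lands in a flavour already at 6, so 51 draws are enough and 50 are not.

51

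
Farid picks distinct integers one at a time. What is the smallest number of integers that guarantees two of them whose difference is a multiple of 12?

13

Integers whose pairwise differences are multiples of 12 are exactly those sharing a remainder mod 12. Pigeonhole: the 12 residue classes mod 12 are the pigeonholes.
With 12 integers one could put 1 in each residue class and have no class reach 2.
The 13th integer pushes some class to 2, so 12·1 + 1 = 13.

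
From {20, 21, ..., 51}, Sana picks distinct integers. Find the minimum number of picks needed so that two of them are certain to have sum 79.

21

A set avoiding the sum 79 can contain at most one of each pair {x, 79−x}, plus the 8 elements whose complement lies outside the range.
The integers 20, …, 39 (20 of them) are such a set: any two sum to at least 20+21 = 41 and at most 38+39 = 77 < 79.
Any 21st integer completes one of the 12 pairs, so 21 choices force a sum of 79.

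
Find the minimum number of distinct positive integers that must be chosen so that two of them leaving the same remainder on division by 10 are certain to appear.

11

Pigeonhole: the 10 residue classes mod 10 are the pigeonholes.
With 10 integers one could put 1 in each residue class and have no class reach 2.
The 11th integer pushes some class to 2, so 10·1 + 1 = 11.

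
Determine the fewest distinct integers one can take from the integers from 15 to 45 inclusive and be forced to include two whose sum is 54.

20

Group the elements by complementary pair {x, 54−x}: {15,39}, {16,38}, {17,37}, …, giving 12 two-element pairs; the single value 27 (it cannot pair with itself since the integers are distinct); and 6 integers whose partner 54−x falls outside [15,45].
Treating each of those 19 groups as a pigeonhole, one can pick one integer per group — 19 integers — with no two summing to 54.
The 20th integer lands in an occupied pair, forcing a sum of 54.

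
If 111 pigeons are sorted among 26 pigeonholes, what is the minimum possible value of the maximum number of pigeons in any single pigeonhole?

5

By the pigeonhole principle, the 26 pigeonholes are the holes and the 111 pigeons are the pigeons.
If every pigeonhole held at most 4 pigeons, the total would be at most 26 × 4 = 104, which is less than 111.
So some pigeonhole holds at least ⌈111/26⌉ = 5 pigeons.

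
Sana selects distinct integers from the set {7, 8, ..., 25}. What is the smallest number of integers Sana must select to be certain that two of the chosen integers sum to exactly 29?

12

Two chosen integers sum to 29 exactly when both halves of some pair {x, 29−x} with 7 ≤ x ≤ 29−x ≤ 22 are chosen — 8 such pairs.
The remaining 3 elements (those with no distinct partner in range) can never complete a 29-sum, so the worst case takes all of them and one from each pair: 3 + 8 = 11.
By the pigeonhole principle, the 12th integer has to be the second member of some pair, so 11 + 1 = 12.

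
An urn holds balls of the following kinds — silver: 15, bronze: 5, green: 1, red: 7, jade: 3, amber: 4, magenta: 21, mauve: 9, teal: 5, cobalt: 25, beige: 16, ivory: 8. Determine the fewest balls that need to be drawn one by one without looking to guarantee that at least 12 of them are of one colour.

By pigeonhole, the 12 colours are the holes; the balls drawn are the pigeons.
To avoid 12 of any one colour, the worst case takes at most 11 of each colour, or every ball of a colour that has fewer than 11.
That gives 11 + 5 + 1 + 7 + 3 + 4 + 11 + 9 + 5 + 11 + 11 + 8 = 86 balls with no colour reaching 12.
The next ball forces some colour to 12, so 86 + 1 = 87.

87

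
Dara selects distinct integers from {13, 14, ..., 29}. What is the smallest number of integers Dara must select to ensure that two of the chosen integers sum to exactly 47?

12

A set avoiding the sum 47 can contain at most one of each pair {x, 47−x}, plus the 5 elements whose complement lies outside the range.
The integers 13, …, 23 (11 of them) are such a set: any two sum to at least 13+14 = 27 and at most 22+23 = 45 < 47.
By pigeonhole, any 12th integer completes one of the 6 pairs, so 12 choices force a sum of 47.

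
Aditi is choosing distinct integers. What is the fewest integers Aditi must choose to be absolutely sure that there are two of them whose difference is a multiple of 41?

42

Integers whose pairwise differences are multiples of 41 are exactly those sharing a remainder mod 41. Pigeonhole: the 41 residue classes mod 41 are the pigeonholes.
With 41 integers one could put 1 in each residue class and have no class reach 2.
The 42nd integer pushes some class to 2, so 41·1 + 1 = 42.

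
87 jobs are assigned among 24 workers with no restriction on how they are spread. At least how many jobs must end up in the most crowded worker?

4

The 24 workers are the holes and the 87 jobs are the pigeons.
If every worker held at most 3 jobs, the total would be at most 24 × 3 = 72, which is less than 87.
So some worker holds at least ⌈87/24⌉ = 4 jobs.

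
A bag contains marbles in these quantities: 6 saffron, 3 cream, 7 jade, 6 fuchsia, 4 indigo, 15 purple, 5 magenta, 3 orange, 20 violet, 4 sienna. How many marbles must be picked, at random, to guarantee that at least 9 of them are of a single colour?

The 10 colours are the holes; the marbles drawn are the pigeons.
To avoid 9 of any one colour, the worst case takes at most 8 of each colour, or every marble of a colour that has fewer than 8.
That gives 6 + 3 + 7 + 6 + 4 + 8 + 5 + 3 + 8 + 4 = 54 marbles with no colour reaching 9.
The next marble forces some colour to 9, so 54 + 1 = 55.

55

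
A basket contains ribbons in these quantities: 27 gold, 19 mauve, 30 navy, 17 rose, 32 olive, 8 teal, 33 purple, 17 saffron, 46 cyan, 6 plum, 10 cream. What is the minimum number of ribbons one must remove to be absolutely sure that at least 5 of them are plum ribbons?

244

In the worst case for collecting plum ribbons, every non-plum ribbon comes out first.
There are 27 + 19 + 30 + 17 + 32 + 8 + 33 + 17 + 46 + 10 = 239 non-plum ribbons altogether.
After those, each further ribbon must be plum, so 239 + 5 = 244 draws guarantee 5 plum ribbons.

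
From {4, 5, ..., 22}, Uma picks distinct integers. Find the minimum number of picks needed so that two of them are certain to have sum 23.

Group the elements by complementary pair {x, 23−x}: {4,19}, {5,18}, {6,17}, …, giving 8 two-element pairs and 3 integers whose partner 23−x falls outside [4,22].
Pigeonhole: treating each of those 11 groups as a pigeonhole, one can pick one integer per group — 11 integers — with no two summing to 23.
The 12th integer lands in an occupied pair, forcing a sum of 23.

12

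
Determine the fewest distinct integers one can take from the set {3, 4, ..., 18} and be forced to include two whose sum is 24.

11

Group the elements by complementary pair {x, 24−x}: {6,18}, {7,17}, {8,16}, …, giving 6 two-element pairs, the single value 12 (it cannot pair with itself since the integers are distinct), and 3 integers whose partner 24−x falls outside [3,18].
Pigeonhole: treating each of those 10 groups as a pigeonhole, one can pick one integer per group — 10 integers — with no two summing to 24.
The 11th integer lands in an occupied pair, forcing a sum of 24.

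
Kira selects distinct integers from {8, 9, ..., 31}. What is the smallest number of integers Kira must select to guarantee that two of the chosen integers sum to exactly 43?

15

Two chosen integers sum to 43 exactly when both halves of some pair {x, 43−x} with 12 ≤ x ≤ 43−x ≤ 31 are chosen — 10 such pairs.
The remaining 4 elements (those with no distinct partner in range) can never complete a 43-sum, so the worst case takes all of them and one from each pair: 4 + 10 = 14.
The 15th integer has to be the second member of some pair, so 14 + 1 = 15.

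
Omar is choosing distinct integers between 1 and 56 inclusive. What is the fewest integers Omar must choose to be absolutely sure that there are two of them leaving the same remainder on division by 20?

The 20 residue classes mod 20 are the pigeonholes.
With 20 integers one could put 1 in each residue class and have no class reach 2.
The 21st integer pushes some class to 2, so 20·1 + 1 = 21.

21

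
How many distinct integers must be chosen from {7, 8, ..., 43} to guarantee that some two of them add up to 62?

26

Group the elements by complementary pair {x, 62−x}: {19,43}, {20,42}, {21,41}, …, giving 12 two-element pairs, the single value 31 (it cannot pair with itself since the integers are distinct), and 12 integers whose partner 62−x falls outside [7,43].
Treating each of those 25 groups as a pigeonhole, one can pick one integer per group — 25 integers — with no two summing to 62.
The 26th integer lands in an occupied pair, forcing a sum of 62.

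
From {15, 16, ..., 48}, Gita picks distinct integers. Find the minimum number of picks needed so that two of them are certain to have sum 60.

20

Two chosen integers sum to 60 exactly when both halves of some pair {x, 60−x} with 15 ≤ x ≤ 60−x ≤ 45 are chosen — 15 such pairs.
The remaining 4 elements (those with no distinct partner in range) can never complete a 60-sum, so the worst case takes all of them and one from each pair: 4 + 15 = 19.
By pigeonhole, the 20th integer has to be the second member of some pair, so 19 + 1 = 20.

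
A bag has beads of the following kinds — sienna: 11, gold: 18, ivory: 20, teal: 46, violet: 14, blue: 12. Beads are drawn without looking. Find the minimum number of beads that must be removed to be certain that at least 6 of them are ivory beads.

107

In the worst case for collecting ivory beads, every non-ivory bead comes out first.
There are 11 + 18 + 46 + 14 + 12 = 101 non-ivory beads altogether.
After those, each further bead must be ivory, so 101 + 6 = 107 draws guarantee 6 ivory beads.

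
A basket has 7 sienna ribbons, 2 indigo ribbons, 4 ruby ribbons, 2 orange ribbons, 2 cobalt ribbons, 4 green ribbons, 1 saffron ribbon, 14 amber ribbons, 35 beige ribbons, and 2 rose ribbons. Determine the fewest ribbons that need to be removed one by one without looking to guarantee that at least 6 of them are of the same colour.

Pigeonhole: the 10 colours are the holes; the ribbons drawn are the pigeons.
To avoid 6 of any one colour, the worst case takes at most 5 of each colour, or every ribbon of a colour that has fewer than 5.
That gives 5 + 2 + 4 + 2 + 2 + 4 + 1 + 5 + 5 + 2 = 32 ribbons with no colour reaching 6.
The next ribbon forces some colour to 6, so 32 + 1 = 33.

33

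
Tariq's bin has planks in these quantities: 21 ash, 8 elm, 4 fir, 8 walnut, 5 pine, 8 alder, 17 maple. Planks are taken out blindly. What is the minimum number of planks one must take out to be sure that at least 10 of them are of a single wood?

52

The 7 woods are the holes; the planks drawn are the pigeons.
To avoid 10 of any one wood, the worst case takes at most 9 of each wood, or every plank of a wood that has fewer than 9.
That gives 9 + 8 + 4 + 8 + 5 + 8 + 9 = 51 planks with no wood reaching 10.
The next plank forces some wood to 10, so 51 + 1 = 52.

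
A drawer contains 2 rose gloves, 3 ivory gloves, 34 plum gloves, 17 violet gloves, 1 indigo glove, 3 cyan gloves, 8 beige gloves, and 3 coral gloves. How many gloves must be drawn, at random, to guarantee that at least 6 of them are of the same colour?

28

By the pigeonhole principle, put each drawn glove into a box by colour. The largest draw with every box below 6 takes min(count, 5) from each colour; colours with fewer than 5 contribute all they have.
Σ min(cᵢ, 5) = 2 + 3 + 5 + 5 + 1 + 3 + 5 + 3 = 27.
Draw number 27 + 1 = 28 must push one box to 6.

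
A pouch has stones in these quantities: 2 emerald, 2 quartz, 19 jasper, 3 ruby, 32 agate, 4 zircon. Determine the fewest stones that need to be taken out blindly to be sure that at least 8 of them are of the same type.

Put each drawn stone into a box by type. The largest draw with every box below 8 takes min(count, 7) from each type; types with fewer than 7 contribute all they have.
Σ min(cᵢ, 7) = 2 + 2 + 7 + 3 + 7 + 4 = 25.
Draw number 25 + 1 = 26 must push one box to 8.

26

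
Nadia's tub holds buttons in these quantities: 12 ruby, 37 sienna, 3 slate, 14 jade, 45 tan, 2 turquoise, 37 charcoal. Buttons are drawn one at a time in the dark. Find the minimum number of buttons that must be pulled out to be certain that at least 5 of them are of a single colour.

26

By pigeonhole, the 7 colours are the holes; the buttons drawn are the pigeons.
To avoid 5 of any one colour, the worst case takes at most 4 of each colour, or every button of a colour that has fewer than 4.
That gives 4 + 4 + 3 + 4 + 4 + 2 + 4 = 25 buttons with no colour reaching 5.
The next button forces some colour to 5, so 25 + 1 = 26.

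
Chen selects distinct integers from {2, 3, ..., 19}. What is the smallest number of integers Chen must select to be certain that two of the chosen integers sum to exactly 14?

A set avoiding the sum 14 can contain at most one of each pair {x, 14−x}, plus the 8 elements whose complement lies outside the range or equal to its own complement.
The integers 7, …, 19 (13 of them) are such a set: any two sum to at least 7+8 = 15 > 14.
Pigeonhole: any 14th integer completes one of the 5 pairs, so 14 choices force a sum of 14.

14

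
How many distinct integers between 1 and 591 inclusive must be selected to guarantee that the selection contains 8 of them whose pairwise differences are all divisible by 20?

141

Integers whose pairwise differences are multiples of 20 are exactly those sharing a remainder mod 20. By the pigeonhole principle, the 20 residue classes mod 20 are the pigeonholes.
With 140 integers one could put 7 in each residue class and have no class reach 8.
The 141st integer pushes some class to 8, so 20·7 + 1 = 141.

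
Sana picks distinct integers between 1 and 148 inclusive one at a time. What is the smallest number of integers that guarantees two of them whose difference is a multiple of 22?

23

Integers whose pairwise differences are multiples of 22 are exactly those sharing a remainder mod 22. Pigeonhole: the 22 residue classes mod 22 are the pigeonholes.
With 22 integers one could put 1 in each residue class and have no class reach 2.
The 23rd integer pushes some class to 2, so 22·1 + 1 = 23.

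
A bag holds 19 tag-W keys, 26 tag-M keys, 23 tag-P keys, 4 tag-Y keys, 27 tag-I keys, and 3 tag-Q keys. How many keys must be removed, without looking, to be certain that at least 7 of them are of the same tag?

32

The 6 tags are the holes; the keys drawn are the pigeons.
To avoid 7 of any one tag, the worst case takes at most 6 of each tag, or every key of a tag that has fewer than 6.
That gives 6 + 6 + 6 + 4 + 6 + 3 = 31 keys with no tag reaching 7.
The next key forces some tag to 7, so 31 + 1 = 32.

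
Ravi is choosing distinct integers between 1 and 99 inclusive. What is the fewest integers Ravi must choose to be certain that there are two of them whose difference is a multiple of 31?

32

Integers whose pairwise differences are multiples of 31 are exactly those sharing a remainder mod 31. The 31 residue classes mod 31 are the pigeonholes.
With 31 integers one could put 1 in each residue class and have no class reach 2.
The 32nd integer pushes some class to 2, so 31·1 + 1 = 32.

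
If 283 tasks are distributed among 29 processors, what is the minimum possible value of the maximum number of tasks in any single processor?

Pigeonhole: the 29 processors are the holes and the 283 tasks are the pigeons.
If every processor held at most 9 tasks, the total would be at most 29 × 9 = 261, which is less than 283.
So some processor holds at least ⌈283/29⌉ = 10 tasks.

10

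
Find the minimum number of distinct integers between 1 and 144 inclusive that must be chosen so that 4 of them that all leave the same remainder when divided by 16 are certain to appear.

49

By the pigeonhole principle, the 16 residue classes mod 16 are the pigeonholes.
With 48 integers one could put 3 in each residue class and have no class reach 4.
The 49th integer pushes some class to 4, so 16·3 + 1 = 49.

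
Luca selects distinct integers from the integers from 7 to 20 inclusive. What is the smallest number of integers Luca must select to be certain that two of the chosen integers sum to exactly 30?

Group the elements by complementary pair {x, 30−x}: {10,20}, {11,19}, {12,18}, …, giving 5 two-element pairs, the single value 15 (it cannot pair with itself since the integers are distinct), and 3 integers whose partner 30−x falls outside [7,20].
By the pigeonhole principle, treating each of those 9 groups as a pigeonhole, one can pick one integer per group — 9 integers — with no two summing to 30.
The 10th integer lands in an occupied pair, forcing a sum of 30.

10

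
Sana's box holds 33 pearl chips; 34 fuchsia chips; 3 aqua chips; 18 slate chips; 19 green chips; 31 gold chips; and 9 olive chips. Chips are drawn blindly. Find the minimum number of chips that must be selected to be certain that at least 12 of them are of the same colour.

By the pigeonhole principle, the 7 colours are the holes; the chips drawn are the pigeons.
To avoid 12 of any one colour, the worst case takes at most 11 of each colour, or every chip of a colour that has fewer than 11.
That gives 11 + 11 + 3 + 11 + 11 + 11 + 9 = 67 chips with no colour reaching 12.
The next chip forces some colour to 12, so 67 + 1 = 68.

68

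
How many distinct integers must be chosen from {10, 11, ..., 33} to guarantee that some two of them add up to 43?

Two chosen integers sum to 43 exactly when both halves of some pair {x, 43−x} with 10 ≤ x ≤ 43−x ≤ 33 are chosen — 12 such pairs.
Every element belongs to one of those pairs, so the worst case picks one from each: 12 integers.
By pigeonhole, the 13th integer has to be the second member of some pair, so 12 + 1 = 13.

13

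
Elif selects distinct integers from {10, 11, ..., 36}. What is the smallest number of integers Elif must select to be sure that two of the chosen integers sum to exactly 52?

18

Group the elements by complementary pair {x, 52−x}: {16,36}, {17,35}, {18,34}, …, giving 10 two-element pairs, the single value 26 (it cannot pair with itself since the integers are distinct), and 6 integers whose partner 52−x falls outside [10,36].
Pigeonhole: treating each of those 17 groups as a pigeonhole, one can pick one integer per group — 17 integers — with no two summing to 52.
The 18th integer lands in an occupied pair, forcing a sum of 52.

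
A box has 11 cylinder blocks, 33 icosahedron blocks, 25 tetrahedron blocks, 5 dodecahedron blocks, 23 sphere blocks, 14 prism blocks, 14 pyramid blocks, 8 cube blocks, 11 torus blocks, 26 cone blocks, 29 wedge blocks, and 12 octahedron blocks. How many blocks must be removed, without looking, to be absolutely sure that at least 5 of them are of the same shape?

49

An adversary could hand out at most 4 blocks per shape: 4 + 4 + 4 + 4 + 4 + 4 + 4 + 4 + 4 + 4 + 4 + 4 = 48 blocks and still no shape has 5.
One more block lands in a shape already at 4, so 49 draws are enough and 48 are not.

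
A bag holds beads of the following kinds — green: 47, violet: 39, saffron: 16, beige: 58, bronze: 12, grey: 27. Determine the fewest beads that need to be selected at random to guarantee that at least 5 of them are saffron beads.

In the worst case for collecting saffron beads, every non-saffron bead comes out first.
There are 47 + 39 + 58 + 12 + 27 = 183 non-saffron beads altogether.
After those, each further bead must be saffron, so 183 + 5 = 188 draws guarantee 5 saffron beads.

188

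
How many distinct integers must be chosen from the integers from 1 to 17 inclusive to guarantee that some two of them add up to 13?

12

A set avoiding the sum 13 can contain at most one of each pair {x, 13−x}, plus the 5 elements whose complement lies outside the range.
The integers 7, …, 17 (11 of them) are such a set: any two sum to at least 7+8 = 15 > 13.
Any 12th integer completes one of the 6 pairs, so 12 choices force a sum of 13.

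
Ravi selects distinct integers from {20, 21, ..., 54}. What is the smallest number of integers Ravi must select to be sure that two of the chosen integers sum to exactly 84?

Group the elements by complementary pair {x, 84−x}: {30,54}, {31,53}, {32,52}, …, giving 12 two-element pairs, the single value 42 (it cannot pair with itself since the integers are distinct), and 10 integers whose partner 84−x falls outside [20,54].
By the pigeonhole principle, treating each of those 23 groups as a pigeonhole, one can pick one integer per group — 23 integers — with no two summing to 84.
The 24th integer lands in an occupied pair, forcing a sum of 84.

24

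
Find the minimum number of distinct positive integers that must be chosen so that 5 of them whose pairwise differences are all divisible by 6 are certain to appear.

Integers whose pairwise differences are multiples of 6 are exactly those sharing a remainder mod 6. The 6 residue classes mod 6 are the pigeonholes.
With 24 integers one could put 4 in each residue class and have no class reach 5.
The 25th integer pushes some class to 5, so 6·4 + 1 = 25.

25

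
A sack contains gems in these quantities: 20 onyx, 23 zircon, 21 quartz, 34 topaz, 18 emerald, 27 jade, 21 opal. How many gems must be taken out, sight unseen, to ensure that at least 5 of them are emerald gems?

151

In the worst case for collecting emerald gems, every non-emerald gem comes out first.
There are 20 + 23 + 21 + 34 + 27 + 21 = 146 non-emerald gems altogether.
After those, each further gem must be emerald, so 146 + 5 = 151 draws guarantee 5 emerald gems.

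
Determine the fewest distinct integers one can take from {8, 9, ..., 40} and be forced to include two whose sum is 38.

Group the elements by complementary pair {x, 38−x}: {8,30}, {9,29}, {10,28}, …, giving 11 two-element pairs, the single value 19 (it cannot pair with itself since the integers are distinct), and 10 integers whose partner 38−x falls outside [8,40].
Treating each of those 22 groups as a pigeonhole, one can pick one integer per group — 22 integers — with no two summing to 38.
The 23rd integer lands in an occupied pair, forcing a sum of 38.

23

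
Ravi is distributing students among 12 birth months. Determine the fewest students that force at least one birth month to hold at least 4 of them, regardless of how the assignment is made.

37

With 36 students one could put exactly 3 in each of the 12 birth months, and no birth month would reach 4.
One more student must land in a birth month that already has 3, giving it 4.
So 12 × 3 + 1 = 37 students are required.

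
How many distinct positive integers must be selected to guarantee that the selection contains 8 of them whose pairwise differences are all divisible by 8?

Integers whose pairwise differences are multiples of 8 are exactly those sharing a remainder mod 8. By pigeonhole, the 8 residue classes mod 8 are the pigeonholes.
With 56 integers one could put 7 in each residue class and have no class reach 8.
The 57th integer pushes some class to 8, so 8·7 + 1 = 57.

57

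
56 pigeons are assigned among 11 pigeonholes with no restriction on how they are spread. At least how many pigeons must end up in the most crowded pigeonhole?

The 11 pigeonholes are the holes and the 56 pigeons are the pigeons.
If every pigeonhole held at most 5 pigeons, the total would be at most 11 × 5 = 55, which is less than 56.
So some pigeonhole holds at least ⌈56/11⌉ = 6 pigeons.

6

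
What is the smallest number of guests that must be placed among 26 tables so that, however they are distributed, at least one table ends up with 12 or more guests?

With 286 guests one could put exactly 11 in each of the 26 tables, and no table would reach 12.
By the pigeonhole principle, one more guest must land in a table that already has 11, giving it 12.
So 26 × 11 + 1 = 287 guests are required.

287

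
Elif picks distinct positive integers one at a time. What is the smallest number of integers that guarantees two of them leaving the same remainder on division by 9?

10

Pigeonhole: the 9 residue classes mod 9 are the pigeonholes.
With 9 integers one could put 1 in each residue class and have no class reach 2.
The 10th integer pushes some class to 2, so 9·1 + 1 = 10.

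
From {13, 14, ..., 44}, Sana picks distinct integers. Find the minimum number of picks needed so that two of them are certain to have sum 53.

A set avoiding the sum 53 can contain at most one of each pair {x, 53−x}, plus the 4 elements whose complement lies outside the range.
The integers 27, …, 44 (18 of them) are such a set: any two sum to at least 27+28 = 55 > 53.
By the pigeonhole principle, any 19th integer completes one of the 14 pairs, so 19 choices force a sum of 53.

19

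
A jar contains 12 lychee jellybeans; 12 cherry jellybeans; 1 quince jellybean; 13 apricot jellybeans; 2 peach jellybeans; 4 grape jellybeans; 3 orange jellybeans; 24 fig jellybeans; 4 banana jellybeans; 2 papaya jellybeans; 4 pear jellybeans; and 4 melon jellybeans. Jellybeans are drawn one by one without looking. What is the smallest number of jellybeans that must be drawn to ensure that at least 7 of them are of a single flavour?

49

An adversary could hand out at most 6 jellybeans per flavour (8 flavours run out sooner): 6 + 6 + 1 + 6 + 2 + 4 + 3 + 6 + 4 + 2 + 4 + 4 = 48 jellybeans and still no flavour has 7.
One more jellybean lands in a flavour already at 6, so 49 draws are enough and 48 are not.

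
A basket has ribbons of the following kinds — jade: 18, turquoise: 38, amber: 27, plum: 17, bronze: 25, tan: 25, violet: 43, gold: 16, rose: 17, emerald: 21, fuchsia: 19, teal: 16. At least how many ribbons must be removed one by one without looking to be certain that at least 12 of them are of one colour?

133

An adversary could hand out at most 11 ribbons per colour: 11 + 11 + 11 + 11 + 11 + 11 + 11 + 11 + 11 + 11 + 11 + 11 = 132 ribbons and still no colour has 12.
One more ribbon lands in a colour already at 11, so 133 draws are enough and 132 are not.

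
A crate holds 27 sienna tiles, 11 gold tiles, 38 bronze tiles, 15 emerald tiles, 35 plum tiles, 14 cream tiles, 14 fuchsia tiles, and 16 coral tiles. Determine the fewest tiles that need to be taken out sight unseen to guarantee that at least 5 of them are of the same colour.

An adversary could hand out at most 4 tiles per colour: 4 + 4 + 4 + 4 + 4 + 4 + 4 + 4 = 32 tiles and still no colour has 5.
By pigeonhole, one more tile lands in a colour already at 4, so 33 draws are enough and 32 are not.

33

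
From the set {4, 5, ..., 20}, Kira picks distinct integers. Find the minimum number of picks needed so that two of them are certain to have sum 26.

Group the elements by complementary pair {x, 26−x}: {6,20}, {7,19}, {8,18}, …, giving 7 two-element pairs; the single value 13 (it cannot pair with itself since the integers are distinct); and 2 integers whose partner 26−x falls outside [4,20].
Treating each of those 10 groups as a pigeonhole, one can pick one integer per group — 10 integers — with no two summing to 26.
The 11th integer lands in an occupied pair, forcing a sum of 26.

11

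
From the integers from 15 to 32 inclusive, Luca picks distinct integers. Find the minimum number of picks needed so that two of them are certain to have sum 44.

12

A set avoiding the sum 44 can contain at most one of each pair {x, 44−x}, plus the 4 elements whose complement lies outside the range or equal to its own complement.
The integers 22, …, 32 (11 of them) are such a set: any two sum to at least 22+23 = 45 > 44.
Any 12th integer completes one of the 7 pairs, so 12 choices force a sum of 44.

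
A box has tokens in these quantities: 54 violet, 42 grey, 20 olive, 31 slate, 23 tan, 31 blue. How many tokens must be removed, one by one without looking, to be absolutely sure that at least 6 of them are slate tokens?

176

In the worst case for collecting slate tokens, every non-slate token comes out first.
There are 54 + 42 + 20 + 23 + 31 = 170 non-slate tokens altogether.
After those, each further token must be slate, so 170 + 6 = 176 draws guarantee 6 slate tokens.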